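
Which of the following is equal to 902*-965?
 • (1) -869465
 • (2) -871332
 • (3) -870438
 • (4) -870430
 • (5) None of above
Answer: 4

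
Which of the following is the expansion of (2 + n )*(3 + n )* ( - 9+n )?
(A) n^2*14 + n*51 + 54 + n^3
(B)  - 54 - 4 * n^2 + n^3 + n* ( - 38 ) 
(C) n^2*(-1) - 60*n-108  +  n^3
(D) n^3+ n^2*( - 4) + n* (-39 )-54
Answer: D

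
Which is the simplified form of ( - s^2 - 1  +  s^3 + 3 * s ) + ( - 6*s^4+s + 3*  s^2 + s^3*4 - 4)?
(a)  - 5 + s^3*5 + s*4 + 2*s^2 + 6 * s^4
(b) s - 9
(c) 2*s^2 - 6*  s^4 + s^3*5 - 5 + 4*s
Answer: c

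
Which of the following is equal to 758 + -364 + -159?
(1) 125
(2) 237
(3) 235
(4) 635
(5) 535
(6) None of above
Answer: 3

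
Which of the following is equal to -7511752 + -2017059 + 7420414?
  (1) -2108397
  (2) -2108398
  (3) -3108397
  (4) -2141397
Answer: 1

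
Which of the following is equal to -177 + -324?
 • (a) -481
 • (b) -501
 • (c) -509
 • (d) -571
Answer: b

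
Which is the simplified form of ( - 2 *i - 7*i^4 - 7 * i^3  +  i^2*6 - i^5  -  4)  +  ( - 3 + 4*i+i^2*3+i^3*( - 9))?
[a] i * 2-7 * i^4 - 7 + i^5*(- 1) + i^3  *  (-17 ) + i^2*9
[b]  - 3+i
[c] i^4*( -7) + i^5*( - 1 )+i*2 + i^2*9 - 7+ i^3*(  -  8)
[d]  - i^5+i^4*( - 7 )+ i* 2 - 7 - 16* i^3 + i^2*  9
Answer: d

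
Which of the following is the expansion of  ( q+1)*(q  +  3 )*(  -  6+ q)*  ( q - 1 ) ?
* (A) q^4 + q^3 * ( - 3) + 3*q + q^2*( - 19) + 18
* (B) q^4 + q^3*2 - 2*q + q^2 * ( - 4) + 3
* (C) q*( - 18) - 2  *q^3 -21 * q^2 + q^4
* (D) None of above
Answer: A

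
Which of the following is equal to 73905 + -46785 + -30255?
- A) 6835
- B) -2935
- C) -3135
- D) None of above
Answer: C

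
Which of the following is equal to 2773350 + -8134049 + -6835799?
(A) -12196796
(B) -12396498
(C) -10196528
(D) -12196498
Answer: D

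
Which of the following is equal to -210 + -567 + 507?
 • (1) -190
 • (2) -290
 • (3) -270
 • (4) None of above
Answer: 3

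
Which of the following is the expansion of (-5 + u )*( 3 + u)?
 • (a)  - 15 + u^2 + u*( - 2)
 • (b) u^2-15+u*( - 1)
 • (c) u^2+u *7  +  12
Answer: a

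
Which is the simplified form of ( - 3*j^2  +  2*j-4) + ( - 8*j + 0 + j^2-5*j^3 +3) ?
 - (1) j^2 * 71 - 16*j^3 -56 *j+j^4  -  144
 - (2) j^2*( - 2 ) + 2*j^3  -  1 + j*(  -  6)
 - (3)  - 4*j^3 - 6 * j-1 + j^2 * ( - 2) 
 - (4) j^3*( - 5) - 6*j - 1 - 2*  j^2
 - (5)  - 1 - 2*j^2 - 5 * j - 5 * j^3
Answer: 4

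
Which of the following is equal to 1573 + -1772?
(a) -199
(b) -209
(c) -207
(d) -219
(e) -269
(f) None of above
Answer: a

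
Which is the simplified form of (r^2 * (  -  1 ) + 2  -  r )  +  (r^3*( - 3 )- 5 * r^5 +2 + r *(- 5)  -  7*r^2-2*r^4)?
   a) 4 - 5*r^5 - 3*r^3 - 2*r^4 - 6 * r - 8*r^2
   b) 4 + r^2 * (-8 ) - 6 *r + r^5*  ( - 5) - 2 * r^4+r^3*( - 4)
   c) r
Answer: a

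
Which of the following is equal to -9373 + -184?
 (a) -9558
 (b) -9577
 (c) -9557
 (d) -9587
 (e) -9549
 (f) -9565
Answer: c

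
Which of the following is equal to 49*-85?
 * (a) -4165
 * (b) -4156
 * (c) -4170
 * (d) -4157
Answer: a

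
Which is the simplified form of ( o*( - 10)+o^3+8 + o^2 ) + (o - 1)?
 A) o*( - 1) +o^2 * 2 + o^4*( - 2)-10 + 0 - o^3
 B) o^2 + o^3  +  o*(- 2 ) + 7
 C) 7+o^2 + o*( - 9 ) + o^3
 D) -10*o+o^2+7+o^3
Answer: C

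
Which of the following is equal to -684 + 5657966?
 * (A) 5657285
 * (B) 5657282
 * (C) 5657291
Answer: B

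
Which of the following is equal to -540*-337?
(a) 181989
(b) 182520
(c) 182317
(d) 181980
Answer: d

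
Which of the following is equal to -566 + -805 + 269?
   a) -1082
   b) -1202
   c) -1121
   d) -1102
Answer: d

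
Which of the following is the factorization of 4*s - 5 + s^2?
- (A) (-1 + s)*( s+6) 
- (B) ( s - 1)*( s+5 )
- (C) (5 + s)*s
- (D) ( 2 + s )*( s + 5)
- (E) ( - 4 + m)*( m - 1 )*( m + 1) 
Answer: B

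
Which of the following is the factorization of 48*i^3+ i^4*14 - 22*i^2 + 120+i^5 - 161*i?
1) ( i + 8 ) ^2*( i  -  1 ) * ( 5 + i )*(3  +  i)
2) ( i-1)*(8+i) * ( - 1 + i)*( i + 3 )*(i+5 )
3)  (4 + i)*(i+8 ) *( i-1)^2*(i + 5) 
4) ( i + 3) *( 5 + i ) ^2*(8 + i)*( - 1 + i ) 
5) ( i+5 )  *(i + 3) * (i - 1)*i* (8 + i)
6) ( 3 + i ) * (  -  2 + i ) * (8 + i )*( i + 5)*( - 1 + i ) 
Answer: 2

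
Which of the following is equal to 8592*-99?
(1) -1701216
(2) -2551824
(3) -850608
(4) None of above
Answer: 3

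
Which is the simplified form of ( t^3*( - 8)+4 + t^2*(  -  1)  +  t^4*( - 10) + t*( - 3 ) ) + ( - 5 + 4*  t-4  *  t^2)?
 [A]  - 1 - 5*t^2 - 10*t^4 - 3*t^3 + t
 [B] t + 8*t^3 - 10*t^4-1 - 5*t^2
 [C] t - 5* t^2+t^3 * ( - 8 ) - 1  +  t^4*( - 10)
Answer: C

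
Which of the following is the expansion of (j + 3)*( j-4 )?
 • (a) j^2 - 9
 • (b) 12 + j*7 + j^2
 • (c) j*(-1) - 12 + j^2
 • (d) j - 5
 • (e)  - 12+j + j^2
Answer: c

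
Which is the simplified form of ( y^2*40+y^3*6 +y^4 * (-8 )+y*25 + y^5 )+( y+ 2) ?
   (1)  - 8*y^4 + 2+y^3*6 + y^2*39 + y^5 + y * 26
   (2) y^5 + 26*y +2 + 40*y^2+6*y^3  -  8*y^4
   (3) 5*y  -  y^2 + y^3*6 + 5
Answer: 2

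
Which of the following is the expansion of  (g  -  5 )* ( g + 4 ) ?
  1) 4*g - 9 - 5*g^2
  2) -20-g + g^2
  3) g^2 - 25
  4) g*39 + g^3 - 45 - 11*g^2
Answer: 2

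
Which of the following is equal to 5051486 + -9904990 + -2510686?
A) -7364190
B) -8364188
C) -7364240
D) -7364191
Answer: A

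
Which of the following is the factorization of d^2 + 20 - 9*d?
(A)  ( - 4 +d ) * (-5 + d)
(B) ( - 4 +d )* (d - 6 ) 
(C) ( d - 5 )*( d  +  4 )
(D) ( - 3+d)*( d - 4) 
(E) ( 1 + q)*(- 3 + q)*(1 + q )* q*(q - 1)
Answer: A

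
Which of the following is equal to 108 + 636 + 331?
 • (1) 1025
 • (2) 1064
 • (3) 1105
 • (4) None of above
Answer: 4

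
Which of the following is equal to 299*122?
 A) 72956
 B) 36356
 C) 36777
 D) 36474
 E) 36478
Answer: E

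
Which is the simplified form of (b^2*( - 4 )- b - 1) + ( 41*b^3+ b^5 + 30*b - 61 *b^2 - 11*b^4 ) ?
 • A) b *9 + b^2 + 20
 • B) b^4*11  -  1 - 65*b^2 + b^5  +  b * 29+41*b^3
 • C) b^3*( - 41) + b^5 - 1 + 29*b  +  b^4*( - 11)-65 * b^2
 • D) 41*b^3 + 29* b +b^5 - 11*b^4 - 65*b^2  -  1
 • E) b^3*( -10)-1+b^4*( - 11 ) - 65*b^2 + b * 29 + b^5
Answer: D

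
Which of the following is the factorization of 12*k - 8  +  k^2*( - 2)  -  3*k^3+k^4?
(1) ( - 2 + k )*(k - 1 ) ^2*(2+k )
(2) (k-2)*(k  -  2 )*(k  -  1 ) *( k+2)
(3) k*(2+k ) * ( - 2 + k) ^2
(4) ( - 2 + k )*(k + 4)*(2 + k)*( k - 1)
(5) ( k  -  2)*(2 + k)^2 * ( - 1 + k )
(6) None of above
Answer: 2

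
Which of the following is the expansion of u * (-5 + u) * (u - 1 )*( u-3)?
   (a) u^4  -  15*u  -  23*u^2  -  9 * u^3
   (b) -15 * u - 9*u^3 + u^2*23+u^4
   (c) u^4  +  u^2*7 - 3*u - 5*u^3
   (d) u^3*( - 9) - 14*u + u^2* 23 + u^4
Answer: b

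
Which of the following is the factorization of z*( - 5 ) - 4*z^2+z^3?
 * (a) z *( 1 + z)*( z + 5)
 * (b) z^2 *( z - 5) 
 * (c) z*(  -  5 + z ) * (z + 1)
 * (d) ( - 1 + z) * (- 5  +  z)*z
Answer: c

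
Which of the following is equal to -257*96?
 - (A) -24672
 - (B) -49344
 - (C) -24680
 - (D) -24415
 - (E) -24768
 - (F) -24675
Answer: A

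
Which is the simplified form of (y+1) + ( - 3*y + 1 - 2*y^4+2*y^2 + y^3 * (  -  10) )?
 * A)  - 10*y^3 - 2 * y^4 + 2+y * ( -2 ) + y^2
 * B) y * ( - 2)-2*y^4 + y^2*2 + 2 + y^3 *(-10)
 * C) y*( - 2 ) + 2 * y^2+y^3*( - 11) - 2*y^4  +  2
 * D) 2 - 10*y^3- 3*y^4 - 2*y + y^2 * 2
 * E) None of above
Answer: B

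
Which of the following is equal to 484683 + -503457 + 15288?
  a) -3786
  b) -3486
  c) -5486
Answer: b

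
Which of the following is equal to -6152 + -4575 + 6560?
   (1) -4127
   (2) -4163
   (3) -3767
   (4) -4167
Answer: 4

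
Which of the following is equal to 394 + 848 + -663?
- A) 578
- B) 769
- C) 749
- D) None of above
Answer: D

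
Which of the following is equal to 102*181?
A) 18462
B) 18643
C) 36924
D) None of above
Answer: A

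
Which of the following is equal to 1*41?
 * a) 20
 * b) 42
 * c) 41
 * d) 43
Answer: c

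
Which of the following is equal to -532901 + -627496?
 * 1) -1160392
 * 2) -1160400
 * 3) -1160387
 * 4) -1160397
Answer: 4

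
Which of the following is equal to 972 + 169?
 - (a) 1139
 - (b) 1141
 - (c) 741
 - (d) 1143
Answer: b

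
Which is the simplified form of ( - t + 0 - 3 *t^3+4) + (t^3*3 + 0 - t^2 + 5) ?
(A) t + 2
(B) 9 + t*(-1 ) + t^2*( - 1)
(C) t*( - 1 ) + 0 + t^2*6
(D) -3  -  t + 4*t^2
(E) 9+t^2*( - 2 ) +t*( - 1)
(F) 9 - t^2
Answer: B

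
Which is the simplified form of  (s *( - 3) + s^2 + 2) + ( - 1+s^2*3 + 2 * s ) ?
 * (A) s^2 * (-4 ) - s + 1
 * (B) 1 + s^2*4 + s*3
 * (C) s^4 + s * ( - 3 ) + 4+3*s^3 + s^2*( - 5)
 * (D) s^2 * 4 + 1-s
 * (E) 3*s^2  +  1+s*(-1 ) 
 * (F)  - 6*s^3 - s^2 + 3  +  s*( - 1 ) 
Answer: D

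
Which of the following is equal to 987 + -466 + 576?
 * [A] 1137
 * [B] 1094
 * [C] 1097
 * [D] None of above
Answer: C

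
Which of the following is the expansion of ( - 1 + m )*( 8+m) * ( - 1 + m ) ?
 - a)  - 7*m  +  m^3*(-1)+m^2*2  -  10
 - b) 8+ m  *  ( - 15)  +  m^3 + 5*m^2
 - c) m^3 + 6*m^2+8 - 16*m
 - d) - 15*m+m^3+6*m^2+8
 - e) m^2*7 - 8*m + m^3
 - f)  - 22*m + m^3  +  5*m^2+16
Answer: d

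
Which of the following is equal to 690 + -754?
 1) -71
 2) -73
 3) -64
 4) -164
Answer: 3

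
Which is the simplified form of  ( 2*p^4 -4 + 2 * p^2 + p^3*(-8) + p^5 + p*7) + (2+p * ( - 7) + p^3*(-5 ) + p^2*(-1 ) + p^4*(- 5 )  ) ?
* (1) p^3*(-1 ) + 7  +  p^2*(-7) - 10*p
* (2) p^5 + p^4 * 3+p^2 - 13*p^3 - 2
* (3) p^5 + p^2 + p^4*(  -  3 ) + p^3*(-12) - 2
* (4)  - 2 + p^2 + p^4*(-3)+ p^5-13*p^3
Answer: 4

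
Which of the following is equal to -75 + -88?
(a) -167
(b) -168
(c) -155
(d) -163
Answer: d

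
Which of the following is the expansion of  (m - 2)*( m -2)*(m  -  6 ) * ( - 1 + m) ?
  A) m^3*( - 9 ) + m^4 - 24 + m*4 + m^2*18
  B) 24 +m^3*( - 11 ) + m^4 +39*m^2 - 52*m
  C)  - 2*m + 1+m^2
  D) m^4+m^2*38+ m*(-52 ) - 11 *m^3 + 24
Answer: D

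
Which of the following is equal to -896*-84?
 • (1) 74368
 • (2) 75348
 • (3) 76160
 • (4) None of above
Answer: 4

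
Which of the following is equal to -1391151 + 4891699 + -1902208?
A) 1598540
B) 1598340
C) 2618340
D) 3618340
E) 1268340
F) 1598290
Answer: B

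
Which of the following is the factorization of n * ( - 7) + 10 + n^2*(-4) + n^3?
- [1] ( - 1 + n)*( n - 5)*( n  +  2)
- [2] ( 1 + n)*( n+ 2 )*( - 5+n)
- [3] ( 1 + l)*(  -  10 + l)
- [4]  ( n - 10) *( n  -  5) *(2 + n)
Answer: 1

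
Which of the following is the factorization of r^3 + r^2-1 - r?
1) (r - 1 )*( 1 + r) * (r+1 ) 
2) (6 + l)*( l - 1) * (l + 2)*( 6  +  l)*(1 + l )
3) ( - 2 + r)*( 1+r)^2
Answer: 1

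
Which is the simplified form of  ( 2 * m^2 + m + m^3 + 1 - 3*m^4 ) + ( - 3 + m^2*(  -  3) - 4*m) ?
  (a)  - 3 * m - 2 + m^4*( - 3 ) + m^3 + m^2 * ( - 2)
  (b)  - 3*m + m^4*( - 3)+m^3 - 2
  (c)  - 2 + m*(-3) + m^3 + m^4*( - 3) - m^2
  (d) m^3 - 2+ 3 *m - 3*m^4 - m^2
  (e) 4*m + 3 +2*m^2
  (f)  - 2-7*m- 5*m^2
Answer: c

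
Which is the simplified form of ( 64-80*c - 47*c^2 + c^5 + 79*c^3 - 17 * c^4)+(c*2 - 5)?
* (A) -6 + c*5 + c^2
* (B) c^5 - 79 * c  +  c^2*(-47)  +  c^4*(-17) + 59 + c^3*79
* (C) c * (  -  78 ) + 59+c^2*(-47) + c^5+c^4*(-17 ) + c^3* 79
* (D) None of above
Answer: C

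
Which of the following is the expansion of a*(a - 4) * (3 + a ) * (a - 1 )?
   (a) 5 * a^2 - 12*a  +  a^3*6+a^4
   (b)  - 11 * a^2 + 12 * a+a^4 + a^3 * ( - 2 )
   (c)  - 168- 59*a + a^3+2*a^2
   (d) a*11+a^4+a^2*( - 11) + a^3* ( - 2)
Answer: b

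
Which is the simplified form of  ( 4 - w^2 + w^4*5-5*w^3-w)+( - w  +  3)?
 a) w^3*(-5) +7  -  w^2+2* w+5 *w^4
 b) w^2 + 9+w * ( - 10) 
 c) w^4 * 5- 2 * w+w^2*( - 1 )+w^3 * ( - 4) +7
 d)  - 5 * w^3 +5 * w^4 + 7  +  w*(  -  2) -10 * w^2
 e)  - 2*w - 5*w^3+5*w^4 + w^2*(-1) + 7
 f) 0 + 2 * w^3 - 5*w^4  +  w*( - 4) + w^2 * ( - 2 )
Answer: e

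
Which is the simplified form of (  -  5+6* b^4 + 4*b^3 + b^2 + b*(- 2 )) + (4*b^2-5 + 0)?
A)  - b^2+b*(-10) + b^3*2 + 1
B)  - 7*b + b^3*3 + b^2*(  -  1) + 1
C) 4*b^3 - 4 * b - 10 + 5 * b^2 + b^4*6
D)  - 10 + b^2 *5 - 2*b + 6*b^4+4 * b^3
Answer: D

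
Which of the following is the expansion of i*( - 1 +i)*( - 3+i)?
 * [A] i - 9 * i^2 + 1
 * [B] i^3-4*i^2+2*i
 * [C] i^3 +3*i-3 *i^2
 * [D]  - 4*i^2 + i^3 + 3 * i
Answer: D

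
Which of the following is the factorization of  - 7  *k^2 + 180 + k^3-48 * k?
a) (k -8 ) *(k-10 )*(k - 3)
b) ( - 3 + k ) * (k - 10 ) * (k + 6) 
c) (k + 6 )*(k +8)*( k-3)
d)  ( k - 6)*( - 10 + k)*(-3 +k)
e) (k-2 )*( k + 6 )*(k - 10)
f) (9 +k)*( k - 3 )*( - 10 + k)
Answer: b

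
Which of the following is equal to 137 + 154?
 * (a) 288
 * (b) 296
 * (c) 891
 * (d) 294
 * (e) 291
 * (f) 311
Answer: e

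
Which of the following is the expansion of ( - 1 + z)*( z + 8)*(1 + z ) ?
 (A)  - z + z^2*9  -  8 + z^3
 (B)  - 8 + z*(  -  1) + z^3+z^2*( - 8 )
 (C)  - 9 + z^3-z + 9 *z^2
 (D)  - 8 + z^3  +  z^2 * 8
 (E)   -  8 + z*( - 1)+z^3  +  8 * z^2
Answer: E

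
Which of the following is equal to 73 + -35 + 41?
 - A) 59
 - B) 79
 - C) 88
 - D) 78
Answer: B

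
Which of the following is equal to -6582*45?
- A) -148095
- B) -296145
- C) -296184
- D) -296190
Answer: D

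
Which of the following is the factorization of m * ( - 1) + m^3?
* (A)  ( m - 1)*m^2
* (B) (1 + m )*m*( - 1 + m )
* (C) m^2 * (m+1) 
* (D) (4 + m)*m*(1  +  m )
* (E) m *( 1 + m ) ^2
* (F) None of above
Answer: B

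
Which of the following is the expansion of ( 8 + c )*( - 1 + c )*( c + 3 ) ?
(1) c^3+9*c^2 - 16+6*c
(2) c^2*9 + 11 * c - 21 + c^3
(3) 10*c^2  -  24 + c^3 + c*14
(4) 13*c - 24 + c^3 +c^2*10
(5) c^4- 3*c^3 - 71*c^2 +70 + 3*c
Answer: 4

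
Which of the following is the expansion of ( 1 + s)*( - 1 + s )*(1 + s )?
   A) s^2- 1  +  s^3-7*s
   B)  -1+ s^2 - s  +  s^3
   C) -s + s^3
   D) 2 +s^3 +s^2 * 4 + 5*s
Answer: B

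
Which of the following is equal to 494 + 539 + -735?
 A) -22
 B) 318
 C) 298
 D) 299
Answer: C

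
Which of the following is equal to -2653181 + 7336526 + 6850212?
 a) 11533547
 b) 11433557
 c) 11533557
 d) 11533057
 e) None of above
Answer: c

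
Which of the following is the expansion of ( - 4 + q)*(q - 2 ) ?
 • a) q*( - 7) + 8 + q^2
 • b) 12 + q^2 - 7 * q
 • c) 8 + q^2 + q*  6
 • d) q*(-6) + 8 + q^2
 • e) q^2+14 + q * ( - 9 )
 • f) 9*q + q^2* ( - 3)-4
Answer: d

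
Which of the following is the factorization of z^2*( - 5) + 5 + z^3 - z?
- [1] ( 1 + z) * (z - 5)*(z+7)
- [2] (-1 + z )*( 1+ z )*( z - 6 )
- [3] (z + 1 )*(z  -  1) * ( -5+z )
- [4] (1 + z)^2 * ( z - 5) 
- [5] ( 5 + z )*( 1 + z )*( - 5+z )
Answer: 3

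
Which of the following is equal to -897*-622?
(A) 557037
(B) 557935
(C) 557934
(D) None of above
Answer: C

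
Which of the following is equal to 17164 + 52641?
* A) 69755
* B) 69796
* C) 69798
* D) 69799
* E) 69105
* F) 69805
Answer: F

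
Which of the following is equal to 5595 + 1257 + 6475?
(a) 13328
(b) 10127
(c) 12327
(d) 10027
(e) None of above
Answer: e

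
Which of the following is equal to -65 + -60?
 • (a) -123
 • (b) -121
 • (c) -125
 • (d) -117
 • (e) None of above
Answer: c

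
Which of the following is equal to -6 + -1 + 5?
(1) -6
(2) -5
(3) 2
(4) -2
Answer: 4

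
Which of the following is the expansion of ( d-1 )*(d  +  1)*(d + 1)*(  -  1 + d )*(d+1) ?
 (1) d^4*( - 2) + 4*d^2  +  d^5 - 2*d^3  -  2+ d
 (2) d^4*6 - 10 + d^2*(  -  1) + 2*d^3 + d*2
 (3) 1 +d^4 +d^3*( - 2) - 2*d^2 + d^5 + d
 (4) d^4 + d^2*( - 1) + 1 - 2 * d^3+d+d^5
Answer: 3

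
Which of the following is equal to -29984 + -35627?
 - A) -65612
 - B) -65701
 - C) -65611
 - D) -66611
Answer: C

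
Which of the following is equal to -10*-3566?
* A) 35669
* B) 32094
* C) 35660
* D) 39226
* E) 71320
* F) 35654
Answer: C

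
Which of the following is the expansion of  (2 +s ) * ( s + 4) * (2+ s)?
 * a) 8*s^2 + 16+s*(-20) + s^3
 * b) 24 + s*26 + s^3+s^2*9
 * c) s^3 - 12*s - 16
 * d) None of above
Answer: d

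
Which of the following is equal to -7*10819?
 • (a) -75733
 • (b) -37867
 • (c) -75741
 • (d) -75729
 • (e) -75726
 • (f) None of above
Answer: a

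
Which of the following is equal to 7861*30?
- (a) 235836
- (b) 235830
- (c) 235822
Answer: b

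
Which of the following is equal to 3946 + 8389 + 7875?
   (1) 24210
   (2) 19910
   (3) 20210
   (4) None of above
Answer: 3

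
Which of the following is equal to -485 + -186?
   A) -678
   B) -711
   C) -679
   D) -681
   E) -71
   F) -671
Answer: F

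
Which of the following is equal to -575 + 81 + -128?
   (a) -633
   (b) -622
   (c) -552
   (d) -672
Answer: b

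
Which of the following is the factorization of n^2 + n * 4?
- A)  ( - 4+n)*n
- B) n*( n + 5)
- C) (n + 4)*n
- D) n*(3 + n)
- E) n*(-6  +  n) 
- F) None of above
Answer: C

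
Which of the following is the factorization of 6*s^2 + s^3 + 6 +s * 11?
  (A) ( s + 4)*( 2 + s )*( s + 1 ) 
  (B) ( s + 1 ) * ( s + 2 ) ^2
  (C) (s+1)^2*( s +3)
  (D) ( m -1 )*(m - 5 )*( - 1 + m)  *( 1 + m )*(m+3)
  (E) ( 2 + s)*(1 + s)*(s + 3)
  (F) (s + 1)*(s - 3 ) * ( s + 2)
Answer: E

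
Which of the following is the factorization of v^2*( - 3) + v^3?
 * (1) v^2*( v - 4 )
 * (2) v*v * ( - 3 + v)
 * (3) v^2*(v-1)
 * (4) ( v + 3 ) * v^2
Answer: 2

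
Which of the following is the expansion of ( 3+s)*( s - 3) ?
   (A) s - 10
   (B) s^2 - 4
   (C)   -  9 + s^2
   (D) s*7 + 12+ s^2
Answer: C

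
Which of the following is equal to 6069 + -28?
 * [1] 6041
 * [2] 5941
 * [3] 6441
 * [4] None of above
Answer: 1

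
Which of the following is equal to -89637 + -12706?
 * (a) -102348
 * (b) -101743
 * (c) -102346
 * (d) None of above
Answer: d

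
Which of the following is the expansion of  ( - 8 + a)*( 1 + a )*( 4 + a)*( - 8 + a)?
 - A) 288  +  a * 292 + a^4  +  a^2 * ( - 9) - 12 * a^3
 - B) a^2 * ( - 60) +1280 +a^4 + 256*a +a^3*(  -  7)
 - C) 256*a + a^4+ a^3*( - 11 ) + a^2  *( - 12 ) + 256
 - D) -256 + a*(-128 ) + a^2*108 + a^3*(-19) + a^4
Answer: C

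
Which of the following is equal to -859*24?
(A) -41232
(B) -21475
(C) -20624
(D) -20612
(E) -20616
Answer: E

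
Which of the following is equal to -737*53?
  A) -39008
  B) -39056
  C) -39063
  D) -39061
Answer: D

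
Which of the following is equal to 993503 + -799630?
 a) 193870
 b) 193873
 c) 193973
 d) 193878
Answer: b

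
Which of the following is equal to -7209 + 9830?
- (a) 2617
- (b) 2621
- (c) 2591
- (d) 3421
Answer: b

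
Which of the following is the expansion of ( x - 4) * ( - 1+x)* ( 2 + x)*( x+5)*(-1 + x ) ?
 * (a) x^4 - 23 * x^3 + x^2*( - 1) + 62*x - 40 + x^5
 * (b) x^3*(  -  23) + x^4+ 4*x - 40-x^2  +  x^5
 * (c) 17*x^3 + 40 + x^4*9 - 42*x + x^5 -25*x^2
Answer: a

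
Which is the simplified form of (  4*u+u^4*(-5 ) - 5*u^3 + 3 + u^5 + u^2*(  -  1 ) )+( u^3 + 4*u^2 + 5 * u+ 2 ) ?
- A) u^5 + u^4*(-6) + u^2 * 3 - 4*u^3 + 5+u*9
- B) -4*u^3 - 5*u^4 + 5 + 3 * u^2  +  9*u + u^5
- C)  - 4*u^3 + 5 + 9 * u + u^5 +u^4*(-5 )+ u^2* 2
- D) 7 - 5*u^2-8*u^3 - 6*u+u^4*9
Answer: B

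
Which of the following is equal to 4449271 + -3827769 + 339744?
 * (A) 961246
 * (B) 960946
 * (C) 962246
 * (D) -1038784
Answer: A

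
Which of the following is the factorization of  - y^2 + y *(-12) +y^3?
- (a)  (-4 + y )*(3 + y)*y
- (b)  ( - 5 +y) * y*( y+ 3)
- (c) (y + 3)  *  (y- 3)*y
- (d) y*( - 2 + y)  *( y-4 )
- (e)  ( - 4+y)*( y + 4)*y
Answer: a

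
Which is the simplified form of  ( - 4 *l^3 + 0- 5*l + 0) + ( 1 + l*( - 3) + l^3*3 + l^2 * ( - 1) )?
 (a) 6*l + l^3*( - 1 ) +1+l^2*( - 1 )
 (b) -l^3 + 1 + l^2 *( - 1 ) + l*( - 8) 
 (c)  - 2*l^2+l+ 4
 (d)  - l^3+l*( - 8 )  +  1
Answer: b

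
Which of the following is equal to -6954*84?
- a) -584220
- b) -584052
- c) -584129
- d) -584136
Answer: d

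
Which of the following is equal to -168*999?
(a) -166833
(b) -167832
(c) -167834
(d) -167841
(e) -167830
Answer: b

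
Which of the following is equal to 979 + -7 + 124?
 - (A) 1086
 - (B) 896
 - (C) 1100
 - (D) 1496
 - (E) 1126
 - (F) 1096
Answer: F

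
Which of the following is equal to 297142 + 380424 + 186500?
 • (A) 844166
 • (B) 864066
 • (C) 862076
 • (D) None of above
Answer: B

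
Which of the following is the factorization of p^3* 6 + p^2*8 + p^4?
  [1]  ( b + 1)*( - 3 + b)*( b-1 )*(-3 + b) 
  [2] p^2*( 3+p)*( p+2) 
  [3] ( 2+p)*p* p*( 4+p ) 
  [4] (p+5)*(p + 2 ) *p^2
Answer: 3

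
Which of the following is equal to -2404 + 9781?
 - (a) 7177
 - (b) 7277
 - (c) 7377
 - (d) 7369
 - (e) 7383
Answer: c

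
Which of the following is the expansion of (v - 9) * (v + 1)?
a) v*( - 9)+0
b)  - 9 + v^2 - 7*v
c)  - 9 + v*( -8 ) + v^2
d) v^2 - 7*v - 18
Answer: c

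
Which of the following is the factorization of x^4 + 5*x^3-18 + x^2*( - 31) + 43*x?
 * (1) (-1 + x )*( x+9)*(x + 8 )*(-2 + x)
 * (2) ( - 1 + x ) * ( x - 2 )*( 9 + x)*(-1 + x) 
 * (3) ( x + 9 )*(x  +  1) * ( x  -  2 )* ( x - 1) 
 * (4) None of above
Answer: 2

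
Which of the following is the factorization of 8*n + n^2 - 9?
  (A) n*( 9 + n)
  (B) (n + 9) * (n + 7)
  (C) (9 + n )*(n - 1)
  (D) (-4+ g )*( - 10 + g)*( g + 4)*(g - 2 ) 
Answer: C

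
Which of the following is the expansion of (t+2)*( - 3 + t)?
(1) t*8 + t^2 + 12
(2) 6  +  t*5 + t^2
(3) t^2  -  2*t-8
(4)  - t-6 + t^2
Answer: 4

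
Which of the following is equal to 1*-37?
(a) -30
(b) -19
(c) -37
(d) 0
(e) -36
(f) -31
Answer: c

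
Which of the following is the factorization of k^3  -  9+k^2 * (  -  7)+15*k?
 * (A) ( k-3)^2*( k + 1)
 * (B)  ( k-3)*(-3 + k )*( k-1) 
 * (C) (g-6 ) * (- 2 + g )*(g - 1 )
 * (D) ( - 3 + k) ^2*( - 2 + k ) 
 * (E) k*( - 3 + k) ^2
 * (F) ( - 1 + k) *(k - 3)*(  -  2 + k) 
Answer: B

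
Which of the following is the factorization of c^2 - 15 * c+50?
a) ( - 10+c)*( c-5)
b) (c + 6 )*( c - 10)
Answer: a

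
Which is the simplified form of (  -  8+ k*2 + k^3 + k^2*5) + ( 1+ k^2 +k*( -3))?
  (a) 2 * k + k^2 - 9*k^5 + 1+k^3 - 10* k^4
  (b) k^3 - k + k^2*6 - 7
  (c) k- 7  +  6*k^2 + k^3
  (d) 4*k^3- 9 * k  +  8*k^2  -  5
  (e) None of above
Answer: b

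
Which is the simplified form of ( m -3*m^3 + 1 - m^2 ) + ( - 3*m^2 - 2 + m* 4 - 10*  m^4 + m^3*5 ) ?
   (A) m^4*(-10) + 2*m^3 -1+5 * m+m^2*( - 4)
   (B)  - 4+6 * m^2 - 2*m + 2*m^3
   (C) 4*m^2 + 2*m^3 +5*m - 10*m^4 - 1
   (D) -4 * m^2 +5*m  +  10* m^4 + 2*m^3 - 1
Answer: A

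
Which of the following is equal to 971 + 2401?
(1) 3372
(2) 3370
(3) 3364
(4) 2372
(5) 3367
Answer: 1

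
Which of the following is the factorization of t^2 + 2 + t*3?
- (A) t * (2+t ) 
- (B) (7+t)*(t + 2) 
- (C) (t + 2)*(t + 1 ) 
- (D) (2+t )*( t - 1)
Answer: C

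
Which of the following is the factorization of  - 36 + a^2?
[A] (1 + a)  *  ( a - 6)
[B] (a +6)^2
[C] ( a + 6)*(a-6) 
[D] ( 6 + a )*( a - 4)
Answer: C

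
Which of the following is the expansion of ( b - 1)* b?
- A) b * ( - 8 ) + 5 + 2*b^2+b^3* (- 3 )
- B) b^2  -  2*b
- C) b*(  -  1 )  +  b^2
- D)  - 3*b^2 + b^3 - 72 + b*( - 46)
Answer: C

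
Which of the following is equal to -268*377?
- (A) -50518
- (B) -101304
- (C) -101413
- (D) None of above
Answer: D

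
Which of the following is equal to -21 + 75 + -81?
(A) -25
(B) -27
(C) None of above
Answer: B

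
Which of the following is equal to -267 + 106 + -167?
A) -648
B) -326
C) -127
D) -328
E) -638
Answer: D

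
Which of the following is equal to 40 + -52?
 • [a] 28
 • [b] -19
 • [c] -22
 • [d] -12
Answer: d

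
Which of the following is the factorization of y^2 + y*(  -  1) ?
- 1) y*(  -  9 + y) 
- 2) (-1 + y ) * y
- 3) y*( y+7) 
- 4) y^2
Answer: 2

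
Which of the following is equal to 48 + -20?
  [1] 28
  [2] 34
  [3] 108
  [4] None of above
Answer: 1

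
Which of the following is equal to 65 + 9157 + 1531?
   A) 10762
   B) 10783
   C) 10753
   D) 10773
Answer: C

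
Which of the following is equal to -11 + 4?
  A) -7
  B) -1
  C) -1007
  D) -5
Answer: A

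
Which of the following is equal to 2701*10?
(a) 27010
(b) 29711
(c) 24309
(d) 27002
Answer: a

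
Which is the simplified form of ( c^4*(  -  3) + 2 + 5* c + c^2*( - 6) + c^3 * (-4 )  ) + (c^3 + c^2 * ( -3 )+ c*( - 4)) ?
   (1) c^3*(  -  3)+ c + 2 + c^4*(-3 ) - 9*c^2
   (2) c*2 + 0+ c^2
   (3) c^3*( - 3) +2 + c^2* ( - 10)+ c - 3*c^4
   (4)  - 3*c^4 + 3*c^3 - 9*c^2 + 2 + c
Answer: 1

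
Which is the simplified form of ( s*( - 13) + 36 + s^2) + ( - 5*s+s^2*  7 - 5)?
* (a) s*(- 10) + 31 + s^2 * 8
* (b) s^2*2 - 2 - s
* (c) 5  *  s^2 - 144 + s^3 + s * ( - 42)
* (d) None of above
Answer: d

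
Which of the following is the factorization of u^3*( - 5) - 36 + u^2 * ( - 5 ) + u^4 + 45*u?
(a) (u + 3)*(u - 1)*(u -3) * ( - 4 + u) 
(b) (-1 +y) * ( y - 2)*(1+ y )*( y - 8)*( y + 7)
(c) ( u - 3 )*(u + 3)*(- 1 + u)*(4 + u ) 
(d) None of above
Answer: a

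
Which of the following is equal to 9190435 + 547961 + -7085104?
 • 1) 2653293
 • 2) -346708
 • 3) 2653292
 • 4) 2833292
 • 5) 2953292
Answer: 3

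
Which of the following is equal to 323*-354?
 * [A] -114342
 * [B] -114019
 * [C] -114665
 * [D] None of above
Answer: A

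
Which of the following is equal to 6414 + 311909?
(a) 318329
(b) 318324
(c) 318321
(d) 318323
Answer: d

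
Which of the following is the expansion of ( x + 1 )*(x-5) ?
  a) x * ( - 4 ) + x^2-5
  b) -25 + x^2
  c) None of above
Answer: a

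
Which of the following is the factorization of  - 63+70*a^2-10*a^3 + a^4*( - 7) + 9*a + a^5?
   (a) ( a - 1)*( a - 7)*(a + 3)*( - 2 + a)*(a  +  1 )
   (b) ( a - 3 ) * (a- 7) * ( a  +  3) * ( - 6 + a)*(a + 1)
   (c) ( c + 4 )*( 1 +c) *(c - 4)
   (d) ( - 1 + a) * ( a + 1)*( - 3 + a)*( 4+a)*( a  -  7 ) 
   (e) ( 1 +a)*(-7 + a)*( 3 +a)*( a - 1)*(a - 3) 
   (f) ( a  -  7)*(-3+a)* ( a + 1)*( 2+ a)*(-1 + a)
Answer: e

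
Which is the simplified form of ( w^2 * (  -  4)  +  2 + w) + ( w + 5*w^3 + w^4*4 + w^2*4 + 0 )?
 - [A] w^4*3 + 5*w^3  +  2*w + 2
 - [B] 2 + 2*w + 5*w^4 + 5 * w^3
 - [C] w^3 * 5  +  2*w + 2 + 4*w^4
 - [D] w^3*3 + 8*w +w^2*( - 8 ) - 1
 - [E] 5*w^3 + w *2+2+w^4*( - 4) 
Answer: C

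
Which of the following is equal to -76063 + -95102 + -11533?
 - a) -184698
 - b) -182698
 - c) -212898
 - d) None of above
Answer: b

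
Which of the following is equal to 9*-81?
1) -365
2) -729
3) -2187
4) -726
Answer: 2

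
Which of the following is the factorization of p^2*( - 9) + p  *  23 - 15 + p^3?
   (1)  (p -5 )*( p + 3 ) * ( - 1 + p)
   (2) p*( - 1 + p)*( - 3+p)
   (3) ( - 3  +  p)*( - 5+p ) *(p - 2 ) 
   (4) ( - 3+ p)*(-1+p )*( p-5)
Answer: 4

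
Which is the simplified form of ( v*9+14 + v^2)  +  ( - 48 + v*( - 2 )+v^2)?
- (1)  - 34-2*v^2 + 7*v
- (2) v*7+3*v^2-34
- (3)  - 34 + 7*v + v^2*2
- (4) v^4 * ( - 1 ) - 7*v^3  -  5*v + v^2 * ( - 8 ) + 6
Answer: 3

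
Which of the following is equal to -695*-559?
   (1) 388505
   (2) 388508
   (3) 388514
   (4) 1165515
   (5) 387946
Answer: 1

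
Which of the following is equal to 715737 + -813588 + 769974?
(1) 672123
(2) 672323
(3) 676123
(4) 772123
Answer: 1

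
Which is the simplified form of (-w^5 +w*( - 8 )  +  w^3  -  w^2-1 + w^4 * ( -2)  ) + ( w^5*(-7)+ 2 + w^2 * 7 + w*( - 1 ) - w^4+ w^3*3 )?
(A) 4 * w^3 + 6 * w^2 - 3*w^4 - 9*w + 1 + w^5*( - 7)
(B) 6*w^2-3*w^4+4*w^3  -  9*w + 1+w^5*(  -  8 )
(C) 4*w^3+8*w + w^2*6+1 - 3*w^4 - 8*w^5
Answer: B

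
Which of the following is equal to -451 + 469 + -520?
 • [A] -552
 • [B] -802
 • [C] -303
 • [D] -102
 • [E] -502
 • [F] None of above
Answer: E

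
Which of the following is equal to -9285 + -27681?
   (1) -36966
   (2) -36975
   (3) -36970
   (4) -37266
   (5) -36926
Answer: 1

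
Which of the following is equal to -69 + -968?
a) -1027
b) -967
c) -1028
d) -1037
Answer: d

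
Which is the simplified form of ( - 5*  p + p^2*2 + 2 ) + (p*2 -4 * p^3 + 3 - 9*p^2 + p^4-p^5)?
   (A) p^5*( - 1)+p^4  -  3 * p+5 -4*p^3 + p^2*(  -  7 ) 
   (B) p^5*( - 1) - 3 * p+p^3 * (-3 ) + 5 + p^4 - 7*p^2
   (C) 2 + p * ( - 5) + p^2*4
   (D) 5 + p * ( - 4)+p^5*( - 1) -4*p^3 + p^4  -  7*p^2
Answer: A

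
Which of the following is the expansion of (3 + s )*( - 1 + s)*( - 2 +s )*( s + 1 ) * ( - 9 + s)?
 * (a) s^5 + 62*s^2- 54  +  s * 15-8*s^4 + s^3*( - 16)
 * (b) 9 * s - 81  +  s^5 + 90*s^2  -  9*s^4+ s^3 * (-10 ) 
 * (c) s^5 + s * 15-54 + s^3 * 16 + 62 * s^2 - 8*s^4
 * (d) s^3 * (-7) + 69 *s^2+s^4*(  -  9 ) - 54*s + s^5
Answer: a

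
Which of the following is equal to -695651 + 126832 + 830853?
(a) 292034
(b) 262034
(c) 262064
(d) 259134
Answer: b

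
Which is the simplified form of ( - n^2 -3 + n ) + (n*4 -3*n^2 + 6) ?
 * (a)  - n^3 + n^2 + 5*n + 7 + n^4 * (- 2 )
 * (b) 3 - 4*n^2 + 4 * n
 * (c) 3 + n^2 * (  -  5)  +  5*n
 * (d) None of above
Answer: d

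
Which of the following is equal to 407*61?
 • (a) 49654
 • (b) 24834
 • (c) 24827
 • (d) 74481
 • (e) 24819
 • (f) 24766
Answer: c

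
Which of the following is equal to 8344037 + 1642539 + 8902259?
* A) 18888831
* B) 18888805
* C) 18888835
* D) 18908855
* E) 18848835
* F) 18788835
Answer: C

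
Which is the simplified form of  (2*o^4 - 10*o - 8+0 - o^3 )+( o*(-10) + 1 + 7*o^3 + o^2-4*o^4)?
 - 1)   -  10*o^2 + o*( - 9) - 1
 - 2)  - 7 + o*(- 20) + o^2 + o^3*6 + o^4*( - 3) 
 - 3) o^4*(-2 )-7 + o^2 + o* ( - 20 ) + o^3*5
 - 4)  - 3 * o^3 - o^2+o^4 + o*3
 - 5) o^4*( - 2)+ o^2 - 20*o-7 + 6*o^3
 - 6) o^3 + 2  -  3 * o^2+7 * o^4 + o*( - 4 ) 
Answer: 5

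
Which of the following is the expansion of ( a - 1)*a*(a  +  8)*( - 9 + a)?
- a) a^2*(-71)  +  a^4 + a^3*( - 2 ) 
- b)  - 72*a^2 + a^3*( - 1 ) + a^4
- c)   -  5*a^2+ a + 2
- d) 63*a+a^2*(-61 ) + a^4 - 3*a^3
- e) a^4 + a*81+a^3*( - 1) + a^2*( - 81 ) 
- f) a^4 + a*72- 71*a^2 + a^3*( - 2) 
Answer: f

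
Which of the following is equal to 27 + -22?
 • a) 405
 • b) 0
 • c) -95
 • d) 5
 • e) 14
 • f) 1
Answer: d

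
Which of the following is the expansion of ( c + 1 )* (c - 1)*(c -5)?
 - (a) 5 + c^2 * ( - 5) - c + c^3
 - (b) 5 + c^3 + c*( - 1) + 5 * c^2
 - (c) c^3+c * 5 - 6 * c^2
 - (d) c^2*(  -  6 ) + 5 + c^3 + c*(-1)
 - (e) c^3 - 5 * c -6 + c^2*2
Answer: a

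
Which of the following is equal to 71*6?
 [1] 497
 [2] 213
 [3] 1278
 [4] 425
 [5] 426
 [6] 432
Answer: 5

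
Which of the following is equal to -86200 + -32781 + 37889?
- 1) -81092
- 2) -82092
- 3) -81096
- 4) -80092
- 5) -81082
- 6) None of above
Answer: 1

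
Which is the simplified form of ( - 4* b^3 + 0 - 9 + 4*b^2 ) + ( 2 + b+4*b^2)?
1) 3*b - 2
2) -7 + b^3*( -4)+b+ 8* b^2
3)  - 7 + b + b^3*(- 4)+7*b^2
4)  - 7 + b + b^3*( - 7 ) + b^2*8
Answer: 2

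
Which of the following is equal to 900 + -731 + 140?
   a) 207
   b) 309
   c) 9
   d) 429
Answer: b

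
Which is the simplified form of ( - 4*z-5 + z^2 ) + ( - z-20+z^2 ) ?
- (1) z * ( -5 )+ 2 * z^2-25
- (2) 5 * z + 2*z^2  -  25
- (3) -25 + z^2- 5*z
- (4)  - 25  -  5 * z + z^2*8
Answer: 1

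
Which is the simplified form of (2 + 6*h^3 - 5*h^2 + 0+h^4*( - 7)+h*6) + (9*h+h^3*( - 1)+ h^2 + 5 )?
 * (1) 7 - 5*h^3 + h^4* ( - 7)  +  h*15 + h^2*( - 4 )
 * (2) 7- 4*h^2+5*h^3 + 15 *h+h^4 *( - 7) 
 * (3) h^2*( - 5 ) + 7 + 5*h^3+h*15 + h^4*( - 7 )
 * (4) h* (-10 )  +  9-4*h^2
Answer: 2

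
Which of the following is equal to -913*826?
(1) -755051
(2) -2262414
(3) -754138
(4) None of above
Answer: 3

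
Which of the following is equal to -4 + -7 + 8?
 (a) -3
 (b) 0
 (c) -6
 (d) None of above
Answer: a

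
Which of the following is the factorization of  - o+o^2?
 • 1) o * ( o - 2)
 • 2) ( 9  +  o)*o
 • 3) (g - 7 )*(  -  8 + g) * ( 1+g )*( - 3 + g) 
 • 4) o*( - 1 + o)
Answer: 4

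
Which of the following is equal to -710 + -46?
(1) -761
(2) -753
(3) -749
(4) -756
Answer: 4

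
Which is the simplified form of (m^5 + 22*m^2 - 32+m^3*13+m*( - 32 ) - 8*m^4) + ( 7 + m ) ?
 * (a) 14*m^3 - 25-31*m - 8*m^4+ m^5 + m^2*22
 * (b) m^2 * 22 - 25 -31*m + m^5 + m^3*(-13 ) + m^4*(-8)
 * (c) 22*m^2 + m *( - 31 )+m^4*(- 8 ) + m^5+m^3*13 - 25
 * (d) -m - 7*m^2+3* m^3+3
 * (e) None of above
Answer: c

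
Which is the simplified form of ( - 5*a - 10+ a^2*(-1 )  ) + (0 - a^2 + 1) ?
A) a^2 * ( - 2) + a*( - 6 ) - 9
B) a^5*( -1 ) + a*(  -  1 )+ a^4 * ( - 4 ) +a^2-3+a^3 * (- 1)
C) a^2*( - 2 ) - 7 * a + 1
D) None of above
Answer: D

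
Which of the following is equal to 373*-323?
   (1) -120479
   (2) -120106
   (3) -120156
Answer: 1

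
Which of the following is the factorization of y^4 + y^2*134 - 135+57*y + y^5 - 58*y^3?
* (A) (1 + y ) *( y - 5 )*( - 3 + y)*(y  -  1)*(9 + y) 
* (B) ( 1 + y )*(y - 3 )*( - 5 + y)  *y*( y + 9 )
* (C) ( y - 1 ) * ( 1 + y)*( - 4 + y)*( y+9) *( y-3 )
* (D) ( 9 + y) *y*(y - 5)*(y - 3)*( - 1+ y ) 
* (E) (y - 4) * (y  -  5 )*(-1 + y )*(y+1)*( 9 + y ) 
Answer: A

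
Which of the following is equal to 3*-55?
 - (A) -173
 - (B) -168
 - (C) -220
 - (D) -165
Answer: D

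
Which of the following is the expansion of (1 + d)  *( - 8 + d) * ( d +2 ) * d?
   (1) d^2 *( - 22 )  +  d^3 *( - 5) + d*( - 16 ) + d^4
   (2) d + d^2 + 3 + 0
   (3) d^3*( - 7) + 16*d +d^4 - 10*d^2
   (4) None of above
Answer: 1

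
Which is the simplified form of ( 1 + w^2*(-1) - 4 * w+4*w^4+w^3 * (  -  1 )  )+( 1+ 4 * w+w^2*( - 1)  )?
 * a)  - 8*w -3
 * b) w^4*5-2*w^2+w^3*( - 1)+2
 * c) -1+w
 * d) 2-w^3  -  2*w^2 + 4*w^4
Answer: d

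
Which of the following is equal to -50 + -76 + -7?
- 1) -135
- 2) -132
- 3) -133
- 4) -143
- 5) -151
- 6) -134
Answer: 3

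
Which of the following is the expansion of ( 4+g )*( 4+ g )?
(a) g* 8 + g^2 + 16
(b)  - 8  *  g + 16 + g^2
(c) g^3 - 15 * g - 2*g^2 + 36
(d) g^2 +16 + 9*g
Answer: a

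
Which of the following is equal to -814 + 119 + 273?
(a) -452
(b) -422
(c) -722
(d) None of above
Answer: b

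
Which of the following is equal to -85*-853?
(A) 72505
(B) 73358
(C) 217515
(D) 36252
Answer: A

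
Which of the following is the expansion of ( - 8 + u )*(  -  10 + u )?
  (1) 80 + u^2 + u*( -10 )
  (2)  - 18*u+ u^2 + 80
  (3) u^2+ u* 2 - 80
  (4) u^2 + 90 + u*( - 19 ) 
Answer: 2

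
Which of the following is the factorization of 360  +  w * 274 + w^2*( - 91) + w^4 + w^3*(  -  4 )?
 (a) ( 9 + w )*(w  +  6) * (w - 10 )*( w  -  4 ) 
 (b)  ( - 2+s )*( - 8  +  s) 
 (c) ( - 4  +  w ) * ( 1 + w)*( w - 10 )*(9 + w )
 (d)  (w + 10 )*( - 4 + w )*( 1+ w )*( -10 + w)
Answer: c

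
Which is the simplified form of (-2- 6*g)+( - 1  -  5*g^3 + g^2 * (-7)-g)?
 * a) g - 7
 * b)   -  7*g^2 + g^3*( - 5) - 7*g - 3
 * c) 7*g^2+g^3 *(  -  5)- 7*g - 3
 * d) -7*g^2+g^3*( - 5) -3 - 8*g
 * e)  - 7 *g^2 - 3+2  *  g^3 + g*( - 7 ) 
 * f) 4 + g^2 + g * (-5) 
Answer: b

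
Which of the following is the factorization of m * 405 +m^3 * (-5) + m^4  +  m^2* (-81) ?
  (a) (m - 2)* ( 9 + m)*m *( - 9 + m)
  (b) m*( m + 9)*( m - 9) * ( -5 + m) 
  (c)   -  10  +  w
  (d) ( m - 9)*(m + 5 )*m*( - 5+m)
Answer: b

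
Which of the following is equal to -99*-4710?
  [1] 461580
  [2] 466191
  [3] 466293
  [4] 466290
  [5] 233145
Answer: 4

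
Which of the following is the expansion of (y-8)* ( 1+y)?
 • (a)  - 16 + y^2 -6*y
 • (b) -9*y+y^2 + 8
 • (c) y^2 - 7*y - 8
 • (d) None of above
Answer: c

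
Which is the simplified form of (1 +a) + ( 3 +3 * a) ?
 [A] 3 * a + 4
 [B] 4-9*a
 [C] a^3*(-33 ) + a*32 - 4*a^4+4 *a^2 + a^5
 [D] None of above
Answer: D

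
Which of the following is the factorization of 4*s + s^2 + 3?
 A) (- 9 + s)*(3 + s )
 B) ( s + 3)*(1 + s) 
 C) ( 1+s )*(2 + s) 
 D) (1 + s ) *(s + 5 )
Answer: B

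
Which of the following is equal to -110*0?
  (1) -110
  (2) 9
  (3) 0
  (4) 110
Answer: 3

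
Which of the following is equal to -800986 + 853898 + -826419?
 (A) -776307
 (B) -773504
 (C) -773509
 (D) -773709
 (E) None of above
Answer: E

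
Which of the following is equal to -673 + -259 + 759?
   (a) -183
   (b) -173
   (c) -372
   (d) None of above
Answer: b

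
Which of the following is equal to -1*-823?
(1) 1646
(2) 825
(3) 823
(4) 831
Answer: 3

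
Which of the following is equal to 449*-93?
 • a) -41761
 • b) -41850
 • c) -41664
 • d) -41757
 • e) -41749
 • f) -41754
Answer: d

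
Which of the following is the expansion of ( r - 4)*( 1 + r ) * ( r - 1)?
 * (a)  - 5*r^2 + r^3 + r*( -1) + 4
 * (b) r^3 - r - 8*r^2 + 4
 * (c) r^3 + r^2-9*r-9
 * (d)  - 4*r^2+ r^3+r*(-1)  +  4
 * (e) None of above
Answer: d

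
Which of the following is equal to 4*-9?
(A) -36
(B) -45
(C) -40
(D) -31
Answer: A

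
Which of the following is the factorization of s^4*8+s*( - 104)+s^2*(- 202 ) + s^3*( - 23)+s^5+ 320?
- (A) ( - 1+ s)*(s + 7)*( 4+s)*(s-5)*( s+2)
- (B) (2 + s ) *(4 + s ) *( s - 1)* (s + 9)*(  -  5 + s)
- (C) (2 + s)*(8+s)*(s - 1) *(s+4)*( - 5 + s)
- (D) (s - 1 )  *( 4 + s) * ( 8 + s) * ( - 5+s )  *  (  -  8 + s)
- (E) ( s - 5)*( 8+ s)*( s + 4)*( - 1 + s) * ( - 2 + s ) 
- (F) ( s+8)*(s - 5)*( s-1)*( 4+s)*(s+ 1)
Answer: C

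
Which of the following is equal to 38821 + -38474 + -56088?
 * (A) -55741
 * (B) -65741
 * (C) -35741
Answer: A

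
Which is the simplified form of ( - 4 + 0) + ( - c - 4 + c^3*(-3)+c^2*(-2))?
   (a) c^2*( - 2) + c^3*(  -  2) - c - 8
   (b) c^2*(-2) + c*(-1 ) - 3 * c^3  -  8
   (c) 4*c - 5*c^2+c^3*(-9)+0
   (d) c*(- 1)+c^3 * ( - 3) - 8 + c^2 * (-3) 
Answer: b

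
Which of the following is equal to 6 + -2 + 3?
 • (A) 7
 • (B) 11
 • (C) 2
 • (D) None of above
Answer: A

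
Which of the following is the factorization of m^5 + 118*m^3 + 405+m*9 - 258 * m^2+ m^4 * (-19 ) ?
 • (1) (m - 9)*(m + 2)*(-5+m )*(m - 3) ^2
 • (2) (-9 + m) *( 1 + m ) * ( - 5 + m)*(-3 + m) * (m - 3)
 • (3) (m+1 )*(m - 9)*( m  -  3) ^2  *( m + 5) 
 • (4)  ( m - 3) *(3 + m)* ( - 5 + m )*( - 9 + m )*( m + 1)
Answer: 2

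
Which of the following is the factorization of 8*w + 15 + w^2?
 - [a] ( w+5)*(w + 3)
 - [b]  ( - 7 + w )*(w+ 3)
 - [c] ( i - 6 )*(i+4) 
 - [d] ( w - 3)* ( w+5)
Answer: a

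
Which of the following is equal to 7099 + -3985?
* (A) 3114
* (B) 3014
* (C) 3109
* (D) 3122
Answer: A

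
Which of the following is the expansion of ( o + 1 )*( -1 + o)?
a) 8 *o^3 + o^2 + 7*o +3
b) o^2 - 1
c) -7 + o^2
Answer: b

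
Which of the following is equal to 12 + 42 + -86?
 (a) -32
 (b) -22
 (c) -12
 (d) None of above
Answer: a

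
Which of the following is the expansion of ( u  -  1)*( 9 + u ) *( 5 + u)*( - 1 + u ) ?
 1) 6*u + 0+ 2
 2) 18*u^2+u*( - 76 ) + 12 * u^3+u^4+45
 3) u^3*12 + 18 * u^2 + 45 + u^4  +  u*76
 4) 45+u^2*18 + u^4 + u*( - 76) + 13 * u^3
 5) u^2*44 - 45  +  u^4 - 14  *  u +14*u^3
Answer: 2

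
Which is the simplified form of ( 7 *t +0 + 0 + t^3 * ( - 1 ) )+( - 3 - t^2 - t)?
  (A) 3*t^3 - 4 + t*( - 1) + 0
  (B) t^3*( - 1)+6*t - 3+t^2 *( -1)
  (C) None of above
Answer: B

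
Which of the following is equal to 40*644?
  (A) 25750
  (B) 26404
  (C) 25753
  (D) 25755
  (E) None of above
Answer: E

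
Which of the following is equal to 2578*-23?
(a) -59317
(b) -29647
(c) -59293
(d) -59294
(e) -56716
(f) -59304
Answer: d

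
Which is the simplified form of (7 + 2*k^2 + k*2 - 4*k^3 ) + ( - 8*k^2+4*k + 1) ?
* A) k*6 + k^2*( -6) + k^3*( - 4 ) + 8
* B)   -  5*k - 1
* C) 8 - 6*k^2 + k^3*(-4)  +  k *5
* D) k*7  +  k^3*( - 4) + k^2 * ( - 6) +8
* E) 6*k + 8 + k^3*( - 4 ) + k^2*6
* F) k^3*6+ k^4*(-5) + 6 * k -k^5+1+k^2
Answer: A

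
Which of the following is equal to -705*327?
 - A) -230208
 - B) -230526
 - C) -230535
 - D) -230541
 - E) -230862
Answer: C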